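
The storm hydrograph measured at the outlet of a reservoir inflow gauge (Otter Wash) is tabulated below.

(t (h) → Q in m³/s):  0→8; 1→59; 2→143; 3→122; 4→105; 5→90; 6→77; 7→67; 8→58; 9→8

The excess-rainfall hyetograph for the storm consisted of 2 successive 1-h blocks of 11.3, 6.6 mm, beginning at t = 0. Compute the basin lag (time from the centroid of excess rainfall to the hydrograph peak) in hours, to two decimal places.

Centroid of excess rainfall: t_c = Σ P_i·t̄_i / ΣP_i = 0.8687 h (block centres at 0.5, 1.5 h).
Hydrograph peak occurs at t = 2 h, so basin lag t_L = 2 − 0.8687 = 1.13 h.

t_L ≈ 1.13 h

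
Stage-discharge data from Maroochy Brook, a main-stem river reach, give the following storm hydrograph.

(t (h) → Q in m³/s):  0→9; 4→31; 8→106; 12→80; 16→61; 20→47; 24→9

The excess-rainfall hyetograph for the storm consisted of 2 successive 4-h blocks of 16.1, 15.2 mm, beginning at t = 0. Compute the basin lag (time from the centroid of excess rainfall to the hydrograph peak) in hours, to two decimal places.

t_L ≈ 4.06 h

Centroid of excess rainfall: t_c = Σ P_i·t̄_i / ΣP_i = 3.9425 h (block centres at 2, 6 h).
Hydrograph peak occurs at t = 8 h, so basin lag t_L = 8 − 3.9425 = 4.06 h.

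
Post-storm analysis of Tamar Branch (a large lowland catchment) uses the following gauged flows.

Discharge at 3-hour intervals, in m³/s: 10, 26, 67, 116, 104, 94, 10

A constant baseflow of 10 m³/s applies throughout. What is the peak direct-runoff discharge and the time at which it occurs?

Subtracting baseflow gives direct-runoff ordinates: 0.0, 16.0, 57.0, 106.0, 94.0, 84.0, 0.0 m³/s.
The maximum is 106.0 m³/s, occurring at the reading for t = 9 h.

Q_p = 106.0 m³/s at t = 9 h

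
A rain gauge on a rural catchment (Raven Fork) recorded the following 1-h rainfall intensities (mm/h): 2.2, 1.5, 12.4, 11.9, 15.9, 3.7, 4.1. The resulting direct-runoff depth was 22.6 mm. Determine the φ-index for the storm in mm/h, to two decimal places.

Only the 3 blocks with intensity above φ contribute runoff: 12.4, 11.9, 15.9 mm/h.
Σ(I−φ)·Δt = d  ⇒  (12.4+11.9+15.9 − 3φ)·1 = 22.6
φ = (40.20 − 22.6/1) / 3 = 5.87 mm/h.

φ ≈ 5.87 mm/h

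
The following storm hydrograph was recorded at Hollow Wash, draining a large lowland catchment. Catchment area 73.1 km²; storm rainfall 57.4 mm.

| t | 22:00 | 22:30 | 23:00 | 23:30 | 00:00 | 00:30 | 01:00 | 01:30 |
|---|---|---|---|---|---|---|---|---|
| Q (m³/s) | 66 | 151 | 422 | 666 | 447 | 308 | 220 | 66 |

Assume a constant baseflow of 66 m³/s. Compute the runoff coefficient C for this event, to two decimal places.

C ≈ 0.78

ΣQ_DR = 1818 m³/s; V = ΣQ_DR·Δt = 3.272 × 10^6 m³.
Runoff depth d = V / A = 44.77 mm.
C = d / P = 44.77 / 57.4 = 0.78.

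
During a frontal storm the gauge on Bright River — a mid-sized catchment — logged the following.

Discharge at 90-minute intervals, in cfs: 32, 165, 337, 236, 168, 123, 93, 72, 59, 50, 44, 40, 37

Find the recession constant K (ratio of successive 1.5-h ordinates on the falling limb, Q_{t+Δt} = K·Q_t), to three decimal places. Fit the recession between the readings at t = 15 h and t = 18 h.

K ≈ 0.917

Using the recession-limb readings at t = 15 h and t = 18 h: Q falls from 44 to 37 cfs over 2 intervals.
K = (Q₂/Q₁)^(1/2) = (37/44)^(1/2) = 0.917.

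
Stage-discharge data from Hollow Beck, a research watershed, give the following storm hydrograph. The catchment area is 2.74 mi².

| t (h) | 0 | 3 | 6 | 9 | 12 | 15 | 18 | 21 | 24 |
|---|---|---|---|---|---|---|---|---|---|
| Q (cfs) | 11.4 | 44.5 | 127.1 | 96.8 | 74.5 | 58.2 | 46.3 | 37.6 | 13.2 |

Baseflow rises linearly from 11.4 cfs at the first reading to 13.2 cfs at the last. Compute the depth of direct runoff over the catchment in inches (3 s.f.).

d ≈ 0.677 in

Direct runoff: 0.00, 32.88, 115.25, 84.72, 62.20, 45.67, 33.55, 24.62, 0.00 cfs; ΣQ_DR = 398.9 cfs.
V = ΣQ_DR · Δt = 398.9 × 10800 s = 4.308 × 10^6 ft³.
Over A = 2.74 mi², depth = V / A = 0.677 in.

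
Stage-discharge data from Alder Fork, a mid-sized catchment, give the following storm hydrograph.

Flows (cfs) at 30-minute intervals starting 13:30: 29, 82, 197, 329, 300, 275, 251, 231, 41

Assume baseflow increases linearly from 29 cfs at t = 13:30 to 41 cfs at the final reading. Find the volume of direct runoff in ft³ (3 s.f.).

V ≈ 2.56 × 10^6 ft³

Direct-runoff ordinates (Q − Q_b): 0.00, 51.50, 165.00, 295.50, 265.00, 238.50, 213.00, 191.50, 0.00 cfs.
ΣQ_DR = 1420 cfs.
With Δt = 0.5 h = 1800 s, V = ΣQ_DR · Δt = 1420 × 1800 = 2.56 × 10^6 ft³.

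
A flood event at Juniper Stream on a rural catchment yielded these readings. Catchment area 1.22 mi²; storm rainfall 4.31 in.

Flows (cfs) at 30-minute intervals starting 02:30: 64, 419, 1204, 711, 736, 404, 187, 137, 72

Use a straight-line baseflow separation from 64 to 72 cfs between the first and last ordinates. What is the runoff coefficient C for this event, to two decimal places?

ΣQ_DR = 3322 cfs; V = ΣQ_DR·Δt = 5.980 × 10^6 ft³.
Runoff depth d = V / A = 2.110 in.
C = d / P = 2.110 / 4.31 = 0.49.

C ≈ 0.49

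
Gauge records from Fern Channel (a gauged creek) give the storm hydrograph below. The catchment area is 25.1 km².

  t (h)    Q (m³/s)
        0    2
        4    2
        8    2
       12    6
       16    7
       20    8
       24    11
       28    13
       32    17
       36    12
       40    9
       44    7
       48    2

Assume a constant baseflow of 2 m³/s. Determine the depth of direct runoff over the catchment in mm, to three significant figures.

d ≈ 41.3 mm

Direct runoff: 0.0, 0.0, 0.0, 4.0, 5.0, 6.0, 9.0, 11.0, 15.0, 10.0, 7.0, 5.0, 0.0 m³/s; ΣQ_DR = 72.00 m³/s.
V = ΣQ_DR · Δt = 72.00 × 14400 s = 1.037 × 10^6 m³.
Over A = 25.1 km², depth = V / A = 41.3 mm.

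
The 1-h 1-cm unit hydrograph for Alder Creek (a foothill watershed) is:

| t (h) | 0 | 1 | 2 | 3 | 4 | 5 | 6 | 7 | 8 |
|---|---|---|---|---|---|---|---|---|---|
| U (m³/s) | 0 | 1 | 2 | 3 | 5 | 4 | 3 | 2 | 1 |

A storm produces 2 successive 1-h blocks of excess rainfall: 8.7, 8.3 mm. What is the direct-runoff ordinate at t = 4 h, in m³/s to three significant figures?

By discrete convolution, Q_j = Σ (P_i / 10 mm) · U_{j−i}.
At t = 4 h (j=4): Q = (8.7/10)·5 + (8.3/10)·3 = 6.84 m³/s.

Q ≈ 6.84 m³/s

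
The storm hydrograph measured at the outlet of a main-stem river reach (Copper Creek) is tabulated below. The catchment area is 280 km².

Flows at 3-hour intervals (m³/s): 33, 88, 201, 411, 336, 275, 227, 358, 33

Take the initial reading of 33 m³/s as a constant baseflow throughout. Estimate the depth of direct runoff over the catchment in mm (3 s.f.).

d ≈ 64.2 mm

Direct runoff: 0.0, 55.0, 168.0, 378.0, 303.0, 242.0, 194.0, 325.0, 0.0 m³/s; ΣQ_DR = 1665 m³/s.
V = ΣQ_DR · Δt = 1665 × 10800 s = 1.798 × 10^7 m³.
Over A = 280 km², depth = V / A = 64.2 mm.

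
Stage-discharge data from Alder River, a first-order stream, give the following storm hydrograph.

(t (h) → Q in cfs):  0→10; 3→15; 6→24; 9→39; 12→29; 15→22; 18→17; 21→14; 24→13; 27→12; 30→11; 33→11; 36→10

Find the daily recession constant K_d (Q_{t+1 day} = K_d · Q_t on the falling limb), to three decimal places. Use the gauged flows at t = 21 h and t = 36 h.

K_d ≈ 0.584

Between t = 21 h and t = 36 h the flow falls from 14 to 10 cfs over 5×3 h = 15 h.
Per-interval ratio K = (10/14)^(1/5) = 0.9349; K_d = K^(24/3) = 0.584.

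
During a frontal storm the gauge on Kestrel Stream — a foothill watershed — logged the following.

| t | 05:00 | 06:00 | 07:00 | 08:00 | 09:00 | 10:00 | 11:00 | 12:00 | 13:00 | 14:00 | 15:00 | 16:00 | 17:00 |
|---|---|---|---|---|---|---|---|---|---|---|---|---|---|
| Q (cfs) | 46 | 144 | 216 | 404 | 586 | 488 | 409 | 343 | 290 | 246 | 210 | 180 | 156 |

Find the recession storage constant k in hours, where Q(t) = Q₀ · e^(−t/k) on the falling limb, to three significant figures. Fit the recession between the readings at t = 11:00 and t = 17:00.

On the falling limb, Q drops from 409 to 156 cfs between t = 11:00 and t = 17:00 (Δt = 6 h).
k = −Δt / ln(Q₂/Q₁) = −6 / ln(156/409) = 6.22 h.

k ≈ 6.22 h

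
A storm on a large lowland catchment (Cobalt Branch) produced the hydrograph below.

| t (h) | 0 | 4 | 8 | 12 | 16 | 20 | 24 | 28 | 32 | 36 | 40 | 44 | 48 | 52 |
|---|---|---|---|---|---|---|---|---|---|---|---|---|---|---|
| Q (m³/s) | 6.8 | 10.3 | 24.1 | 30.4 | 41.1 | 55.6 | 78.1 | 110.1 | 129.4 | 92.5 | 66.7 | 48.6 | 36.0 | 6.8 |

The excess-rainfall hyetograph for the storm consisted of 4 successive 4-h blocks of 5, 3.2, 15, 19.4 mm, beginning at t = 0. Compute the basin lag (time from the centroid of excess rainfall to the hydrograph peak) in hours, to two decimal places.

Centroid of excess rainfall: t_c = Σ P_i·t̄_i / ΣP_i = 10.5822 h (block centres at 2, 6, 10, 14 h).
Hydrograph peak occurs at t = 32 h, so basin lag t_L = 32 − 10.5822 = 21.42 h.

t_L ≈ 21.42 h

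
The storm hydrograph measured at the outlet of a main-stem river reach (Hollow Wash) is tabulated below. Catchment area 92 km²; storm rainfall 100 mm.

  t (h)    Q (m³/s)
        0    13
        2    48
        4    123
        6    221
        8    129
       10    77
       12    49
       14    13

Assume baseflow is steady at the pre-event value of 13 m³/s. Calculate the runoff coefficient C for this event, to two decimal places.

ΣQ_DR = 569.0 m³/s; V = ΣQ_DR·Δt = 4.097 × 10^6 m³.
Runoff depth d = V / A = 44.53 mm.
C = d / P = 44.53 / 100 = 0.45.

C ≈ 0.45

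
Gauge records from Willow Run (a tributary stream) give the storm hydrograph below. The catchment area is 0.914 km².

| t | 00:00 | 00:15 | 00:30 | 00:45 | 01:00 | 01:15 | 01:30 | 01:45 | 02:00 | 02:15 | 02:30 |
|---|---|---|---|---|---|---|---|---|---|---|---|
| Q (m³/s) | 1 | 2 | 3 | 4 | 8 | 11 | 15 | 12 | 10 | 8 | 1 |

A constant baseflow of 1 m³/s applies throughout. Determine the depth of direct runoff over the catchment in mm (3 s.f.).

Direct runoff: 0.0, 1.0, 2.0, 3.0, 7.0, 10.0, 14.0, 11.0, 9.0, 7.0, 0.0 m³/s; ΣQ_DR = 64.00 m³/s.
V = ΣQ_DR · Δt = 64.00 × 900 s = 57600 m³.
Over A = 0.914 km², depth = V / A = 63.0 mm.

d ≈ 63.0 mm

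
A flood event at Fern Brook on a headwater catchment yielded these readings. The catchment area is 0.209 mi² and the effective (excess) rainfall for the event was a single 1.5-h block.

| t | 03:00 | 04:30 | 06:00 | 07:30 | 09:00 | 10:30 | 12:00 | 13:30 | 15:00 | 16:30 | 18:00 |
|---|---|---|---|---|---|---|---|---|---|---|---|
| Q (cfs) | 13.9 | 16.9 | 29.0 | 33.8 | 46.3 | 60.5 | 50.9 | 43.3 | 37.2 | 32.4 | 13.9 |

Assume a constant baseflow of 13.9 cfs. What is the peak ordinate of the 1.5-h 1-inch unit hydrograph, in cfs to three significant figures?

U_p ≈ 18.6 cfs

Direct runoff: 0.0, 3.0, 15.1, 19.9, 32.4, 46.6, 37.0, 29.4, 23.3, 18.5, 0.0 cfs; ΣQ_DR = 225.2 cfs, peak = 46.6 cfs.
Runoff depth d = ΣQ_DR·Δt / A = 225.2 × 5400 / (0.209 mi²) = 2.505 in.
The 1-inch UH is the DRH scaled by (1 in)/d, so U_p = 46.6 × 1/2.505 = 18.6 cfs.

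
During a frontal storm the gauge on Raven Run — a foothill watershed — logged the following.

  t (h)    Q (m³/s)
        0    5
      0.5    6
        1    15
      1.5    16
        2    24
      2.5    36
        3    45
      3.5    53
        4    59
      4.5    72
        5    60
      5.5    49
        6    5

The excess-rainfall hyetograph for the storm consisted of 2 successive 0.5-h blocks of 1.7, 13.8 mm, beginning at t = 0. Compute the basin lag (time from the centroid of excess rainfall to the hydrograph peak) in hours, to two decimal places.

t_L ≈ 3.80 h

Centroid of excess rainfall: t_c = Σ P_i·t̄_i / ΣP_i = 0.6952 h (block centres at 0.25, 0.75 h).
Hydrograph peak occurs at t = 4.5 h, so basin lag t_L = 4.5 − 0.6952 = 3.80 h.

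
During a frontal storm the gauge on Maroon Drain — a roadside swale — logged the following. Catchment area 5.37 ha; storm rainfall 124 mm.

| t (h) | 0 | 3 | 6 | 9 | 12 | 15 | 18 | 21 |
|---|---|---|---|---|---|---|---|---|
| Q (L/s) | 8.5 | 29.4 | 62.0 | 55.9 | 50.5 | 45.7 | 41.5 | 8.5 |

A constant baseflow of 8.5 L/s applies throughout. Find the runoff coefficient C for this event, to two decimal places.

ΣQ_DR = 234.0 L/s; V = ΣQ_DR·Δt = 2.527 × 10^6 L.
Runoff depth d = V / A = 47.06 mm.
C = d / P = 47.06 / 124 = 0.38.

C ≈ 0.38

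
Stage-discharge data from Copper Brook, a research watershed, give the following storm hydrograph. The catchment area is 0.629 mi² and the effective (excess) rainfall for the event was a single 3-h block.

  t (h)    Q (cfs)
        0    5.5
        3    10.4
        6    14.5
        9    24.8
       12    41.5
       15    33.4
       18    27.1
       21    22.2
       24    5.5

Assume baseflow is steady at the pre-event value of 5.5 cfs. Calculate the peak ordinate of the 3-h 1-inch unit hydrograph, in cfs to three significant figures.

U_p ≈ 36.0 cfs

Direct runoff: 0.0, 4.9, 9.0, 19.3, 36.0, 27.9, 21.6, 16.7, 0.0 cfs; ΣQ_DR = 135.4 cfs, peak = 36.0 cfs.
Runoff depth d = ΣQ_DR·Δt / A = 135.4 × 10800 / (0.629 mi²) = 1.001 in.
The 1-inch UH is the DRH scaled by (1 in)/d, so U_p = 36.0 × 1/1.001 = 36.0 cfs.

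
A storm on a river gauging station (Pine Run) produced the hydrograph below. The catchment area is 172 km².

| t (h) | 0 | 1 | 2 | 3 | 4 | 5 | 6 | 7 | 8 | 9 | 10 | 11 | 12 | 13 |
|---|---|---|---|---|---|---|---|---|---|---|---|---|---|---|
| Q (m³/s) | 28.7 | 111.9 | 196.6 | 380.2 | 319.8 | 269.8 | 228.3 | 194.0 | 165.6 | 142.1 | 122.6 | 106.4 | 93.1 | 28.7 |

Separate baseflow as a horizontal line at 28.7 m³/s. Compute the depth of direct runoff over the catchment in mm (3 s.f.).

Direct runoff: 0.0, 83.2, 167.9, 351.5, 291.1, 241.1, 199.6, 165.3, 136.9, 113.4, 93.9, 77.7, 64.4, 0.0 m³/s; ΣQ_DR = 1986 m³/s.
V = ΣQ_DR · Δt = 1986 × 3600 s = 7.150 × 10^6 m³.
Over A = 172 km², depth = V / A = 41.6 mm.

d ≈ 41.6 mm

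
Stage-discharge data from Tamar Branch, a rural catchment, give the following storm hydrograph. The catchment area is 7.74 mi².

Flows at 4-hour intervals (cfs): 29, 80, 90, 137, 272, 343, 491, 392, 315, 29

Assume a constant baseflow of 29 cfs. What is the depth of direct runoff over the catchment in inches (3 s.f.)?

Direct runoff: 0.0, 51.0, 61.0, 108.0, 243.0, 314.0, 462.0, 363.0, 286.0, 0.0 cfs; ΣQ_DR = 1888 cfs.
V = ΣQ_DR · Δt = 1888 × 14400 s = 2.719 × 10^7 ft³.
Over A = 7.74 mi², depth = V / A = 1.51 in.

d ≈ 1.51 in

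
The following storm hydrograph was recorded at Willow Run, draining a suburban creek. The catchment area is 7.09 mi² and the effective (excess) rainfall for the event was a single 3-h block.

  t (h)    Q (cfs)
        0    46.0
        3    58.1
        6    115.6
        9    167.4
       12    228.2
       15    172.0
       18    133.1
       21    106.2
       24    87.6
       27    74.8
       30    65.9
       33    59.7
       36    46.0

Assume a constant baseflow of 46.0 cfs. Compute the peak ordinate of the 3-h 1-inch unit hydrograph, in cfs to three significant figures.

U_p ≈ 364 cfs

Direct runoff: 0.0, 12.1, 69.6, 121.4, 182.2, 126.0, 87.1, 60.2, 41.6, 28.8, 19.9, 13.7, 0.0 cfs; ΣQ_DR = 762.6 cfs, peak = 182.2 cfs.
Runoff depth d = ΣQ_DR·Δt / A = 762.6 × 10800 / (7.09 mi²) = 0.5000 in.
The 1-inch UH is the DRH scaled by (1 in)/d, so U_p = 182.2 × 1/0.5000 = 364 cfs.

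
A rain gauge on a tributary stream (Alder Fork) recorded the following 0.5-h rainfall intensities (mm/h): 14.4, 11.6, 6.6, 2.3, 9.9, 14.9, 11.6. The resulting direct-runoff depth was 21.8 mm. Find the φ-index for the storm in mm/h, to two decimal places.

Only the 6 blocks with intensity above φ contribute runoff: 14.4, 11.6, 6.6, 9.9, 14.9, 11.6 mm/h.
Σ(I−φ)·Δt = d  ⇒  (14.4+11.6+6.6+9.9+14.9+11.6 − 6φ)·0.5 = 21.8
φ = (69.00 − 21.8/0.5) / 6 = 4.23 mm/h.

φ ≈ 4.23 mm/h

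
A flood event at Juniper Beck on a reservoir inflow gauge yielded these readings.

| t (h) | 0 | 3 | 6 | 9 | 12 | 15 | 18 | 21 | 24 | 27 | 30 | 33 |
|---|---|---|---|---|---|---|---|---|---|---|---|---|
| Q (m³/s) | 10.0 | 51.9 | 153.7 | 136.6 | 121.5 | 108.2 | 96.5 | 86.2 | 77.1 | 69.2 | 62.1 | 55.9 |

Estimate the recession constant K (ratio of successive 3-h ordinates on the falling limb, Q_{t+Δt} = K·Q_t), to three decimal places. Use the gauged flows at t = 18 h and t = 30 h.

Using the recession-limb readings at t = 18 h and t = 30 h: Q falls from 96.5 to 62.1 m³/s over 4 intervals.
K = (Q₂/Q₁)^(1/4) = (62.1/96.5)^(1/4) = 0.896.

K ≈ 0.896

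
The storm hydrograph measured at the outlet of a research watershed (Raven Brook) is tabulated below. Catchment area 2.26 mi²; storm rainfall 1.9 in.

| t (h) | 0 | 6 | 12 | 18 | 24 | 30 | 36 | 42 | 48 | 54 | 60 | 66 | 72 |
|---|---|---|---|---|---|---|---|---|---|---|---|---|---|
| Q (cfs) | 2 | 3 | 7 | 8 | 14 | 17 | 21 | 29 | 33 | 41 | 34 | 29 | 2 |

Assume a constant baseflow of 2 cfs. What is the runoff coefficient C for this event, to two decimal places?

C ≈ 0.46

ΣQ_DR = 214.0 cfs; V = ΣQ_DR·Δt = 4.622 × 10^6 ft³.
Runoff depth d = V / A = 0.8804 in.
C = d / P = 0.8804 / 1.9 = 0.46.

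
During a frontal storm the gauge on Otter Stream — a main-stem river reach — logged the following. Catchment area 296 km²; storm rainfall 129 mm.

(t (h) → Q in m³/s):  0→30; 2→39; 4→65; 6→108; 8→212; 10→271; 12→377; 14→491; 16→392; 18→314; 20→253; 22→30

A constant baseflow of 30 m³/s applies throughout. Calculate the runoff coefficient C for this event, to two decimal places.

ΣQ_DR = 2222 m³/s; V = ΣQ_DR·Δt = 1.600 × 10^7 m³.
Runoff depth d = V / A = 54.05 mm.
C = d / P = 54.05 / 129 = 0.42.

C ≈ 0.42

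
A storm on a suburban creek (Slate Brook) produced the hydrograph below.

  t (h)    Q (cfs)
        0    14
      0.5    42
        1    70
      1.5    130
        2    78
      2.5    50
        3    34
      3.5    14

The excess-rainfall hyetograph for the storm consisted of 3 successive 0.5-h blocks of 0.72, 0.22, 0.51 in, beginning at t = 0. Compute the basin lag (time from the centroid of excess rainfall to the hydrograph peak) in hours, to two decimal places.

t_L ≈ 0.82 h

Centroid of excess rainfall: t_c = Σ P_i·t̄_i / ΣP_i = 0.6776 h (block centres at 0.25, 0.75, 1.25 h).
Hydrograph peak occurs at t = 1.5 h, so basin lag t_L = 1.5 − 0.6776 = 0.82 h.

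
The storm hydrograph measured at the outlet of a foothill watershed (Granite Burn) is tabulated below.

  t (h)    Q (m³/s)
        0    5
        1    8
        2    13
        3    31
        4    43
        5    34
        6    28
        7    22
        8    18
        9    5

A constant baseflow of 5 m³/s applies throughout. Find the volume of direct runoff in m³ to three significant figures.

Direct-runoff ordinates (Q − Q_b): 0.0, 3.0, 8.0, 26.0, 38.0, 29.0, 23.0, 17.0, 13.0, 0.0 m³/s.
ΣQ_DR = 157.0 m³/s.
With Δt = 1 h = 3600 s, V = ΣQ_DR · Δt = 157.0 × 3600 = 5.65 × 10^5 m³.

V ≈ 5.65 × 10^5 m³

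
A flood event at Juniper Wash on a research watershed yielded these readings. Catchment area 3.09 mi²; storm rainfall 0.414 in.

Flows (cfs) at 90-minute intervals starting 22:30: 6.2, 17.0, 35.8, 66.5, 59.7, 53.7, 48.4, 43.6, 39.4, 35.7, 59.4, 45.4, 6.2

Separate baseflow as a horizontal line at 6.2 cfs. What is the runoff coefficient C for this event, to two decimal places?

C ≈ 0.79

ΣQ_DR = 436.4 cfs; V = ΣQ_DR·Δt = 2.357 × 10^6 ft³.
Runoff depth d = V / A = 0.3283 in.
C = d / P = 0.3283 / 0.414 = 0.79.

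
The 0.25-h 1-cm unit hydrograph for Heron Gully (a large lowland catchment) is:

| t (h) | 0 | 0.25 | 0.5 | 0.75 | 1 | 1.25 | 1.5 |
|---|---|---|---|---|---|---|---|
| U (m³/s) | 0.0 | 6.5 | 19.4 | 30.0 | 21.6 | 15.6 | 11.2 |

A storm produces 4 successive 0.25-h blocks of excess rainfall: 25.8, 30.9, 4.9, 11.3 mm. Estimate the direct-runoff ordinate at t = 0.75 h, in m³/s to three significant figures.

By discrete convolution, Q_j = Σ (P_i / 10 mm) · U_{j−i}.
At t = 0.75 h (j=3): Q = (25.8/10)·30.0 + (30.9/10)·19.4 + (4.9/10)·6.5 + (11.3/10)·0.0 = 141 m³/s.

Q ≈ 141 m³/s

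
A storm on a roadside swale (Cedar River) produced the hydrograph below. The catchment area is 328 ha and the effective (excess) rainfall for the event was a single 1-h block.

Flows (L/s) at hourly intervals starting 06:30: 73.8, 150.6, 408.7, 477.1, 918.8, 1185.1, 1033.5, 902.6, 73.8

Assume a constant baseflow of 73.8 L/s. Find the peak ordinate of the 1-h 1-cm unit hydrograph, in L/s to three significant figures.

Direct runoff: 0.0, 76.8, 334.9, 403.3, 845.0, 1111.3, 959.7, 828.8, 0.0 L/s; ΣQ_DR = 4560 L/s, peak = 1111.3 L/s.
Runoff depth d = ΣQ_DR·Δt / A = 4560 × 3600 / (328 ha) = 5.005 mm.
The 1-cm UH is the DRH scaled by (10 mm)/d, so U_p = 1111.3 × 10/5.005 = 2220 L/s.

U_p ≈ 2220 L/s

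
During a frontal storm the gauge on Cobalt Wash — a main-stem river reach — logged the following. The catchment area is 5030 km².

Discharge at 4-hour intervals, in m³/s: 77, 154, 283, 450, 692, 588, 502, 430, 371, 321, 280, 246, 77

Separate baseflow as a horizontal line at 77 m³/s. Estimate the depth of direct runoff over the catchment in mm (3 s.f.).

Direct runoff: 0.0, 77.0, 206.0, 373.0, 615.0, 511.0, 425.0, 353.0, 294.0, 244.0, 203.0, 169.0, 0.0 m³/s; ΣQ_DR = 3470 m³/s.
V = ΣQ_DR · Δt = 3470 × 14400 s = 4.997 × 10^7 m³.
Over A = 5030 km², depth = V / A = 9.93 mm.

d ≈ 9.93 mm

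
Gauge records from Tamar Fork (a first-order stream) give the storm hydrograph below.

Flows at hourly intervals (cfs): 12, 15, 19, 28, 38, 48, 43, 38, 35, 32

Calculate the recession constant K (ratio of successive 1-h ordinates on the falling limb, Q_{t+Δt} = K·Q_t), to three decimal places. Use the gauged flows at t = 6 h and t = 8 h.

Using the recession-limb readings at t = 6 h and t = 8 h: Q falls from 43 to 35 cfs over 2 intervals.
K = (Q₂/Q₁)^(1/2) = (35/43)^(1/2) = 0.902.

K ≈ 0.902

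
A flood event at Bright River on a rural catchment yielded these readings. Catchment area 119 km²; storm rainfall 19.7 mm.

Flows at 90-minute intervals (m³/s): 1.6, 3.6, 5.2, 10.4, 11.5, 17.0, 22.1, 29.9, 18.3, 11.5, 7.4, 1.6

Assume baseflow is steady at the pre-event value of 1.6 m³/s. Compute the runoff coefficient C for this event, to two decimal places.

C ≈ 0.28

ΣQ_DR = 120.9 m³/s; V = ΣQ_DR·Δt = 6.529 × 10^5 m³.
Runoff depth d = V / A = 5.486 mm.
C = d / P = 5.486 / 19.7 = 0.28.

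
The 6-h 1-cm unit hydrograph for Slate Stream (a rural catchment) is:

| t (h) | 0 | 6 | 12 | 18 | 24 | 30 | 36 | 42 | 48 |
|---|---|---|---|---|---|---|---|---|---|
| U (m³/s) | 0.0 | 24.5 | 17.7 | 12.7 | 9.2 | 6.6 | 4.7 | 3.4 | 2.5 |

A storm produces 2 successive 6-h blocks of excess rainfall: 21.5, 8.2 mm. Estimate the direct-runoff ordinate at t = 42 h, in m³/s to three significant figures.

Q ≈ 11.2 m³/s

By discrete convolution, Q_j = Σ (P_i / 10 mm) · U_{j−i}.
At t = 42 h (j=7): Q = (21.5/10)·3.4 + (8.2/10)·4.7 = 11.2 m³/s.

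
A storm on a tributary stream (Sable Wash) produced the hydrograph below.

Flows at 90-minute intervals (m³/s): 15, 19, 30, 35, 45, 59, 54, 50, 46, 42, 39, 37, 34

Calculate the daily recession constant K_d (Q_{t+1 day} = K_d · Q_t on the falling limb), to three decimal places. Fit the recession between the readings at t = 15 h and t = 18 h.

Between t = 15 h and t = 18 h the flow falls from 39 to 34 m³/s over 2×1.5 h = 3 h.
Per-interval ratio K = (34/39)^(1/2) = 0.9337; K_d = K^(24/1.5) = 0.334.

K_d ≈ 0.334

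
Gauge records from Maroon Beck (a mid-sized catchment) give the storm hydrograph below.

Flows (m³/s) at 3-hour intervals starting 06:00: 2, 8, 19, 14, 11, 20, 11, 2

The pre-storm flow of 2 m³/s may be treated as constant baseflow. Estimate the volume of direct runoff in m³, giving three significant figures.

V ≈ 7.67 × 10^5 m³

Direct-runoff ordinates (Q − Q_b): 0.0, 6.0, 17.0, 12.0, 9.0, 18.0, 9.0, 0.0 m³/s.
ΣQ_DR = 71.00 m³/s.
With Δt = 3 h = 10800 s, V = ΣQ_DR · Δt = 71.00 × 10800 = 7.67 × 10^5 m³.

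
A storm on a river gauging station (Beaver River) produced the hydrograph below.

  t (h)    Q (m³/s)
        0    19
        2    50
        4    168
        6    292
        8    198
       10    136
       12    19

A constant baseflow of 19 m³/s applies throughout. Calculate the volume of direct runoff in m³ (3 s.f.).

Direct-runoff ordinates (Q − Q_b): 0.0, 31.0, 149.0, 273.0, 179.0, 117.0, 0.0 m³/s.
ΣQ_DR = 749.0 m³/s.
With Δt = 2 h = 7200 s, V = ΣQ_DR · Δt = 749.0 × 7200 = 5.39 × 10^6 m³.

V ≈ 5.39 × 10^6 m³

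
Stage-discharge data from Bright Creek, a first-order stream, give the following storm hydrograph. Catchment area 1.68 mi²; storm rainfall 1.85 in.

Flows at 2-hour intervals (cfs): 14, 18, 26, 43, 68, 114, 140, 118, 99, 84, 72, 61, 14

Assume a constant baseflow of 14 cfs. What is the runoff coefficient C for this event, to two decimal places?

ΣQ_DR = 689.0 cfs; V = ΣQ_DR·Δt = 4.961 × 10^6 ft³.
Runoff depth d = V / A = 1.271 in.
C = d / P = 1.271 / 1.85 = 0.69.

C ≈ 0.69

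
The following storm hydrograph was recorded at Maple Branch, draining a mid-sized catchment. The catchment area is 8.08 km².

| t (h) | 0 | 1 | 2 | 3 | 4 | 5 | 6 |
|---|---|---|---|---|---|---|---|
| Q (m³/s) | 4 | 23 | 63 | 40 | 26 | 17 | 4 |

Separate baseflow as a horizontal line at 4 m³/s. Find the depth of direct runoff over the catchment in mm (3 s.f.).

d ≈ 66.4 mm

Direct runoff: 0.0, 19.0, 59.0, 36.0, 22.0, 13.0, 0.0 m³/s; ΣQ_DR = 149.0 m³/s.
V = ΣQ_DR · Δt = 149.0 × 3600 s = 5.364 × 10^5 m³.
Over A = 8.08 km², depth = V / A = 66.4 mm.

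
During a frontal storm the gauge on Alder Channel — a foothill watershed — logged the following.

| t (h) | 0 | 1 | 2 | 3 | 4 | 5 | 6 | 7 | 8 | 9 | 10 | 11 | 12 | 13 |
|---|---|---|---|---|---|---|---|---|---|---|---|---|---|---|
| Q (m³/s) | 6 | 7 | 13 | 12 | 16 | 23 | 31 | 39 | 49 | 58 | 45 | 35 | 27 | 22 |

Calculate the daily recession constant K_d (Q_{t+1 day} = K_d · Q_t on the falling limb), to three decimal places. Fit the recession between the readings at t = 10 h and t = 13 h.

K_d ≈ 0.003

Between t = 10 h and t = 13 h the flow falls from 45 to 22 m³/s over 3×1 h = 3 h.
Per-interval ratio K = (22/45)^(1/3) = 0.7878; K_d = K^(24/1) = 0.003.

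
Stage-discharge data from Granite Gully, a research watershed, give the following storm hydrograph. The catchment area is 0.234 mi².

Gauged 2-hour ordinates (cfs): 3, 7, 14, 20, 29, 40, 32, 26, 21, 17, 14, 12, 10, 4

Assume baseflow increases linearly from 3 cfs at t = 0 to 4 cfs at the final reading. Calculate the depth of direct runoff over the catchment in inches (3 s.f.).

Direct runoff: 0.00, 3.92, 10.85, 16.77, 25.69, 36.62, 28.54, 22.46, 17.38, 13.31, 10.23, 8.15, 6.08, 0.00 cfs; ΣQ_DR = 200.0 cfs.
V = ΣQ_DR · Δt = 200.0 × 7200 s = 1.440 × 10^6 ft³.
Over A = 0.234 mi², depth = V / A = 2.65 in.

d ≈ 2.65 in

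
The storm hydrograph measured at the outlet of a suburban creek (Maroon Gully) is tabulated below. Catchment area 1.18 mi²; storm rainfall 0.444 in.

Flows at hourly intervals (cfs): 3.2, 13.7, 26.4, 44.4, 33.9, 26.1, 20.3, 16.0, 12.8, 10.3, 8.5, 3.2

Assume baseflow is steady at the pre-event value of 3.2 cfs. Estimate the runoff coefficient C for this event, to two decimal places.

ΣQ_DR = 180.4 cfs; V = ΣQ_DR·Δt = 6.494 × 10^5 ft³.
Runoff depth d = V / A = 0.2369 in.
C = d / P = 0.2369 / 0.444 = 0.53.

C ≈ 0.53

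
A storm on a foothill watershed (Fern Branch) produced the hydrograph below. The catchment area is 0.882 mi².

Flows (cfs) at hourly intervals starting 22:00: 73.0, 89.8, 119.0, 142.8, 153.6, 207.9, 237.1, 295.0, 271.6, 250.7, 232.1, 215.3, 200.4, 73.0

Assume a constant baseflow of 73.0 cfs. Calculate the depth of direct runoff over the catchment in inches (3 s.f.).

Direct runoff: 0.0, 16.8, 46.0, 69.8, 80.6, 134.9, 164.1, 222.0, 198.6, 177.7, 159.1, 142.3, 127.4, 0.0 cfs; ΣQ_DR = 1539 cfs.
V = ΣQ_DR · Δt = 1539 × 3600 s = 5.541 × 10^6 ft³.
Over A = 0.882 mi², depth = V / A = 2.70 in.

d ≈ 2.70 in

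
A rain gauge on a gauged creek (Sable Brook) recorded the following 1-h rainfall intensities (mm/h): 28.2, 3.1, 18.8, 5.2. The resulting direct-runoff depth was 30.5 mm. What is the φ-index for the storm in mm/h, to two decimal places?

φ ≈ 8.25 mm/h

Only the 2 blocks with intensity above φ contribute runoff: 28.2, 18.8 mm/h.
Σ(I−φ)·Δt = d  ⇒  (28.2+18.8 − 2φ)·1 = 30.5
φ = (47.00 − 30.5/1) / 2 = 8.25 mm/h.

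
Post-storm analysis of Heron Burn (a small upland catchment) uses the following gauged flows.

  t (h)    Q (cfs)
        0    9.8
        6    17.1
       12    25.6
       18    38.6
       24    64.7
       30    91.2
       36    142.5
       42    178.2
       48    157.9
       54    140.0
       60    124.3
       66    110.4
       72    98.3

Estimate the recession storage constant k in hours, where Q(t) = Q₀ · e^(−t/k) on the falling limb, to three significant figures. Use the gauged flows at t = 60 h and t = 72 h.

k ≈ 51.1 h

On the falling limb, Q drops from 124.3 to 98.3 cfs between t = 60 h and t = 72 h (Δt = 12 h).
k = −Δt / ln(Q₂/Q₁) = −12 / ln(98.3/124.3) = 51.1 h.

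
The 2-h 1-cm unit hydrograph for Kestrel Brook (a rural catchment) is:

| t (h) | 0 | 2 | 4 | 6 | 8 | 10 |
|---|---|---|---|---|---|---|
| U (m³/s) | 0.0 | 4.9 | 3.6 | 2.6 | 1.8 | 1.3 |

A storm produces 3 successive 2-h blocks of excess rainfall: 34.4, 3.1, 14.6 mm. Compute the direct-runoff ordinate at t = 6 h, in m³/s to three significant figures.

By discrete convolution, Q_j = Σ (P_i / 10 mm) · U_{j−i}.
At t = 6 h (j=3): Q = (34.4/10)·2.6 + (3.1/10)·3.6 + (14.6/10)·4.9 = 17.2 m³/s.

Q ≈ 17.2 m³/s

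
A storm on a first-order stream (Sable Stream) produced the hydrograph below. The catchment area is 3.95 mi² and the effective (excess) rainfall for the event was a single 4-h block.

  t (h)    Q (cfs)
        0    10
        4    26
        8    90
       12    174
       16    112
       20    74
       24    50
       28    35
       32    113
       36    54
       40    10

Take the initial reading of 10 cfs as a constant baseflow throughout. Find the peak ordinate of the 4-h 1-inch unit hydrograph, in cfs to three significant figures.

U_p ≈ 164 cfs

Direct runoff: 0.0, 16.0, 80.0, 164.0, 102.0, 64.0, 40.0, 25.0, 103.0, 44.0, 0.0 cfs; ΣQ_DR = 638.0 cfs, peak = 164.0 cfs.
Runoff depth d = ΣQ_DR·Δt / A = 638.0 × 14400 / (3.95 mi²) = 1.001 in.
The 1-inch UH is the DRH scaled by (1 in)/d, so U_p = 164.0 × 1/1.001 = 164 cfs.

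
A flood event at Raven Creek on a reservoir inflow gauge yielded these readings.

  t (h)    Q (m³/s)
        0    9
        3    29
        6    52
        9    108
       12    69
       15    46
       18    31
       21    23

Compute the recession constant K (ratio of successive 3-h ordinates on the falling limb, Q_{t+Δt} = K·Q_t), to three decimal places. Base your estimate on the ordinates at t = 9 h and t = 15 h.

Using the recession-limb readings at t = 9 h and t = 15 h: Q falls from 108 to 46 m³/s over 2 intervals.
K = (Q₂/Q₁)^(1/2) = (46/108)^(1/2) = 0.653.

K ≈ 0.653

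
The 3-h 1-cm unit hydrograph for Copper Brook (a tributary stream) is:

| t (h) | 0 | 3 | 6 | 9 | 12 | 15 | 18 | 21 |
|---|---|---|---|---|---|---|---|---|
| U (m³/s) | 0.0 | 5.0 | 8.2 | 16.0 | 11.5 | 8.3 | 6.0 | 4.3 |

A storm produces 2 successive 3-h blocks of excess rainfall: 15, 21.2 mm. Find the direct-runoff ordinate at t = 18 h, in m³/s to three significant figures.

Q ≈ 26.6 m³/s

By discrete convolution, Q_j = Σ (P_i / 10 mm) · U_{j−i}.
At t = 18 h (j=6): Q = (15/10)·6.0 + (21.2/10)·8.3 = 26.6 m³/s.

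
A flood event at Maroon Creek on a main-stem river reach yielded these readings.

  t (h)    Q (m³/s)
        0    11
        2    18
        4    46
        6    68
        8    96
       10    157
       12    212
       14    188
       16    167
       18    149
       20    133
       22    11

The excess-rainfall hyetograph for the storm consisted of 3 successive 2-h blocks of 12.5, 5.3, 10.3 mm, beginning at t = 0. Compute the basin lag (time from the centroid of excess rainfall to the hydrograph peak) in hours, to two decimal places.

t_L ≈ 9.16 h

Centroid of excess rainfall: t_c = Σ P_i·t̄_i / ΣP_i = 2.8434 h (block centres at 1, 3, 5 h).
Hydrograph peak occurs at t = 12 h, so basin lag t_L = 12 − 2.8434 = 9.16 h.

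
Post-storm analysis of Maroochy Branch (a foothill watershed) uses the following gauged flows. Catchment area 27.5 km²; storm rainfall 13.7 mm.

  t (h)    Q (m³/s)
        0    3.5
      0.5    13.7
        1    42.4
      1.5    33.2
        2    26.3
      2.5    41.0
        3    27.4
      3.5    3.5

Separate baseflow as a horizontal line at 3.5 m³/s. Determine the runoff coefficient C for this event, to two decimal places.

ΣQ_DR = 163.0 m³/s; V = ΣQ_DR·Δt = 2.934 × 10^5 m³.
Runoff depth d = V / A = 10.67 mm.
C = d / P = 10.67 / 13.7 = 0.78.

C ≈ 0.78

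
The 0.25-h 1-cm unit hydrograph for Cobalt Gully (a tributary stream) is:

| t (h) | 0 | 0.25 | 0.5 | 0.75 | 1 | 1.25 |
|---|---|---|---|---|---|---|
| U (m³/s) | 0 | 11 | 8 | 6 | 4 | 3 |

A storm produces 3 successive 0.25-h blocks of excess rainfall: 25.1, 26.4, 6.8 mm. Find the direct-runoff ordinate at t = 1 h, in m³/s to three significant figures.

By discrete convolution, Q_j = Σ (P_i / 10 mm) · U_{j−i}.
At t = 1 h (j=4): Q = (25.1/10)·4 + (26.4/10)·6 + (6.8/10)·8 = 31.3 m³/s.

Q ≈ 31.3 m³/s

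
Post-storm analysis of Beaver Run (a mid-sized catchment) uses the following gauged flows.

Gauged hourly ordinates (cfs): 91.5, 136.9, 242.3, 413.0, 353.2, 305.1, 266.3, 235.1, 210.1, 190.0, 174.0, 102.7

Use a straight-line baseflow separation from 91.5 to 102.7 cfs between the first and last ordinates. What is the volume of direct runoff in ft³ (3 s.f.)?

Direct-runoff ordinates (Q − Q_b): 0.00, 44.38, 148.76, 318.45, 257.63, 208.51, 168.69, 136.47, 110.45, 89.34, 72.32, 0.00 cfs.
ΣQ_DR = 1555 cfs.
With Δt = 1 h = 3600 s, V = ΣQ_DR · Δt = 1555 × 3600 = 5.60 × 10^6 ft³.

V ≈ 5.60 × 10^6 ft³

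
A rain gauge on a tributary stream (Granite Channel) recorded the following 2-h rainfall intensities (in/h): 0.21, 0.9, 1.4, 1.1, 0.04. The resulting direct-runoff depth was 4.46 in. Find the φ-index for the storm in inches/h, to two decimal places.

φ ≈ 0.39 in/h

Only the 3 blocks with intensity above φ contribute runoff: 0.9, 1.4, 1.1 in/h.
Σ(I−φ)·Δt = d  ⇒  (0.9+1.4+1.1 − 3φ)·2 = 4.46
φ = (3.400 − 4.46/2) / 3 = 0.39 in/h.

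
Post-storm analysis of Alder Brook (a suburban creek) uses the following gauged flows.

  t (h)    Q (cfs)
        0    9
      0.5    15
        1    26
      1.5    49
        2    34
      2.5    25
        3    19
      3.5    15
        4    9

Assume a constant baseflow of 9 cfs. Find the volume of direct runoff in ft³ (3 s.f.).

V ≈ 2.16 × 10^5 ft³

Direct-runoff ordinates (Q − Q_b): 0.0, 6.0, 17.0, 40.0, 25.0, 16.0, 10.0, 6.0, 0.0 cfs.
ΣQ_DR = 120.0 cfs.
With Δt = 0.5 h = 1800 s, V = ΣQ_DR · Δt = 120.0 × 1800 = 2.16 × 10^5 ft³.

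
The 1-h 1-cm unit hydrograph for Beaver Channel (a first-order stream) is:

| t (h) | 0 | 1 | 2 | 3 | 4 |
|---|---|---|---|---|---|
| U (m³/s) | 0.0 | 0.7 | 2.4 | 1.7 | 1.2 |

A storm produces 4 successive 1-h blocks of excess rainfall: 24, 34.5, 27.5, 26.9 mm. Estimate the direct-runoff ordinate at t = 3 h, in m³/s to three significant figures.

Q ≈ 14.3 m³/s

By discrete convolution, Q_j = Σ (P_i / 10 mm) · U_{j−i}.
At t = 3 h (j=3): Q = (24/10)·1.7 + (34.5/10)·2.4 + (27.5/10)·0.7 + (26.9/10)·0.0 = 14.3 m³/s.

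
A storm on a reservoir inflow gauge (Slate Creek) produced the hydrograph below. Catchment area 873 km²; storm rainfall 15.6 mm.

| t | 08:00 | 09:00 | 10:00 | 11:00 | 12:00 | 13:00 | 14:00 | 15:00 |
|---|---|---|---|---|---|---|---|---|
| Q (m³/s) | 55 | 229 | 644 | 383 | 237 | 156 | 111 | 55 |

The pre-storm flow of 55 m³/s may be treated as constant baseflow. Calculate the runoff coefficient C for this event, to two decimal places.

ΣQ_DR = 1430 m³/s; V = ΣQ_DR·Δt = 5.148 × 10^6 m³.
Runoff depth d = V / A = 5.897 mm.
C = d / P = 5.897 / 15.6 = 0.38.

C ≈ 0.38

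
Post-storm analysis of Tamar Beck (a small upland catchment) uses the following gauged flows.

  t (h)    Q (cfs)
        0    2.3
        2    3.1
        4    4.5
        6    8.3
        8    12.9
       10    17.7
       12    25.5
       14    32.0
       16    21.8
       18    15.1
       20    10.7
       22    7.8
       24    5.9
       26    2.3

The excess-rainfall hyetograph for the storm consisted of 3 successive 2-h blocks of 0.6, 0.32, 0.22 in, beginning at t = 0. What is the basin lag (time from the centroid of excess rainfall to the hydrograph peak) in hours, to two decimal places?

t_L ≈ 11.67 h

Centroid of excess rainfall: t_c = Σ P_i·t̄_i / ΣP_i = 2.3333 h (block centres at 1, 3, 5 h).
Hydrograph peak occurs at t = 14 h, so basin lag t_L = 14 − 2.3333 = 11.67 h.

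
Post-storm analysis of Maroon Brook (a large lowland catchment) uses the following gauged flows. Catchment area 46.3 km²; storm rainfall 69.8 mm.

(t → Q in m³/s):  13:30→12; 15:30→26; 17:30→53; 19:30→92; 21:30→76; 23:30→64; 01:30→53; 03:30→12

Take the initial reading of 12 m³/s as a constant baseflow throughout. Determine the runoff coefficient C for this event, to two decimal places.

C ≈ 0.65

ΣQ_DR = 292.0 m³/s; V = ΣQ_DR·Δt = 2.102 × 10^6 m³.
Runoff depth d = V / A = 45.41 mm.
C = d / P = 45.41 / 69.8 = 0.65.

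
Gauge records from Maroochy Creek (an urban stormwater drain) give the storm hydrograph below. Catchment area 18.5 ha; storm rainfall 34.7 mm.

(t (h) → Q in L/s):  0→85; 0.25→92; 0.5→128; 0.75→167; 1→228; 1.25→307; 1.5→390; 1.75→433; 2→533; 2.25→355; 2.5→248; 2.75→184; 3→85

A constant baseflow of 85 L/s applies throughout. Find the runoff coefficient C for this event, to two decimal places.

C ≈ 0.30

ΣQ_DR = 2130 L/s; V = ΣQ_DR·Δt = 1.917 × 10^6 L.
Runoff depth d = V / A = 10.36 mm.
C = d / P = 10.36 / 34.7 = 0.30.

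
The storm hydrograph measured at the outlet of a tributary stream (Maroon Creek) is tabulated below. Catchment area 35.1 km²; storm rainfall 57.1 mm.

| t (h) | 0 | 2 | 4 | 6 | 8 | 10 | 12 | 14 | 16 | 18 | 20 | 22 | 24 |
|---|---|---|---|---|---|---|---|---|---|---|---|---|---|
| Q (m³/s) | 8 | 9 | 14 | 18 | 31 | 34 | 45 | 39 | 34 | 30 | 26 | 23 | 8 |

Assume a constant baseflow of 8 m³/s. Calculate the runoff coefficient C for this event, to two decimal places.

C ≈ 0.77

ΣQ_DR = 215.0 m³/s; V = ΣQ_DR·Δt = 1.548 × 10^6 m³.
Runoff depth d = V / A = 44.10 mm.
C = d / P = 44.10 / 57.1 = 0.77.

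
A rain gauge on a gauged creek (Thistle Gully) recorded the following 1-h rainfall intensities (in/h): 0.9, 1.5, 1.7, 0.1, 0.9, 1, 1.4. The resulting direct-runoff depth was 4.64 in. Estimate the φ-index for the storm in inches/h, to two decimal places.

Only the 6 blocks with intensity above φ contribute runoff: 0.9, 1.5, 1.7, 0.9, 1, 1.4 in/h.
Σ(I−φ)·Δt = d  ⇒  (0.9+1.5+1.7+0.9+1+1.4 − 6φ)·1 = 4.64
φ = (7.400 − 4.64/1) / 6 = 0.46 in/h.

φ ≈ 0.46 in/h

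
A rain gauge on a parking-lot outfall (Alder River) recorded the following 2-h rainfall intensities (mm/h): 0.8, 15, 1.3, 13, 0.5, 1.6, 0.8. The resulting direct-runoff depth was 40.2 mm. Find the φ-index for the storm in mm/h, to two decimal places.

Only the 2 blocks with intensity above φ contribute runoff: 15, 13 mm/h.
Σ(I−φ)·Δt = d  ⇒  (15+13 − 2φ)·2 = 40.2
φ = (28.00 − 40.2/2) / 2 = 3.95 mm/h.

φ ≈ 3.95 mm/h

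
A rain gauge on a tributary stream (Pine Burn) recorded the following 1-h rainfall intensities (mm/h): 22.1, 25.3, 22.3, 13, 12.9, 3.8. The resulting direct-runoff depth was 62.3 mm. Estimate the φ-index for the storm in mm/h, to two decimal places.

φ ≈ 6.66 mm/h

Only the 5 blocks with intensity above φ contribute runoff: 22.1, 25.3, 22.3, 13, 12.9 mm/h.
Σ(I−φ)·Δt = d  ⇒  (22.1+25.3+22.3+13+12.9 − 5φ)·1 = 62.3
φ = (95.60 − 62.3/1) / 5 = 6.66 mm/h.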